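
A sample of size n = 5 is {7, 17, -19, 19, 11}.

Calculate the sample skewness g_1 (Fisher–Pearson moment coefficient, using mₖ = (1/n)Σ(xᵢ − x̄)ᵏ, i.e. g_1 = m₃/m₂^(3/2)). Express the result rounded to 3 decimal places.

x̄ = (7 + 17 - 19 + 19 + 11) / 5 = 7.0000
deviations (xᵢ − x̄): 0.0000, 10.0000, -26.0000, 12.0000, 4.0000
Σ(xᵢ − x̄)² = 936.0000 ⇒ m₂ = 936.0000/5 = 187.20000
Σ(xᵢ − x̄)³ = -14784.0000 ⇒ m₃ = -14784.0000/5 = -2956.80000
m₂^(3/2) = 187.20000^(1.5) = 2561.29007
g_1 = m₃ / m₂^(3/2) = -2956.80000 / 2561.29007 ≈ -1.154

-1.154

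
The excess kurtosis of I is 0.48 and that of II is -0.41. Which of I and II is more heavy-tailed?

I

Higher excess kurtosis ⇒ heavier tails relative to the normal distribution.
0.48 vs -0.41: the larger is 0.48, so I has heavier tails. (I is leptokurtic — heavier-than-normal tails; the other is platykurtic.)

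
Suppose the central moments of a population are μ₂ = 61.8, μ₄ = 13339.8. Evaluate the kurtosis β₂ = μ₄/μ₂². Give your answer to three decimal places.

3.493

μ₂² = 61.8² = 3819.24000
μ₄/μ₂² = 13339.8 / 3819.24000 = 3.49279
β₂ ≈ 3.493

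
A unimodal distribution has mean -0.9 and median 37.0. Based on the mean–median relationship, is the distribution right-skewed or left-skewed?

mean − median = -0.9 − 37.0 = -37.9
mean < median ⇒ the longer tail is on the left ⇒ left-skewed (negatively skewed).

left-skewed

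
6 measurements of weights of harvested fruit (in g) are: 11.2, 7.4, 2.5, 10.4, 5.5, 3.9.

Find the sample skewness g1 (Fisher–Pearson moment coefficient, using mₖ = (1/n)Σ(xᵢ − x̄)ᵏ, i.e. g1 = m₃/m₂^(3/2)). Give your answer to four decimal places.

x̄ = (11.2 + 7.4 + 2.5 + 10.4 + 5.5 + 3.9) / 6 = 6.8167
deviations (xᵢ − x̄): 4.3833, 0.5833, -4.3167, 3.5833, -1.3167, -2.9167
Σ(xᵢ − x̄)² = 61.2683 ⇒ m₂ = 61.2683/6 = 10.21139
Σ(xᵢ − x̄)³ = 22.8996 ⇒ m₃ = 22.8996/6 = 3.81659
m₂^(3/2) = 10.21139^(1.5) = 32.63076
g1 = m₃ / m₂^(3/2) = 3.81659 / 32.63076 ≈ 0.1170

0.1170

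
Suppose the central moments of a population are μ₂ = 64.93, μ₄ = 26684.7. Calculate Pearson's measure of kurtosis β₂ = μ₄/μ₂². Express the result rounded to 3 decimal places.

μ₂² = 64.93² = 4215.90490
μ₄/μ₂² = 26684.7 / 4215.90490 = 6.32953
β₂ ≈ 6.330

6.330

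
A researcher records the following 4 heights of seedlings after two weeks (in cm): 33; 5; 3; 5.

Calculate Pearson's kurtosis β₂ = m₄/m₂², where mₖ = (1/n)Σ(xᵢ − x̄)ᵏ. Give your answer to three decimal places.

2.322

x̄ = 11.5000
Σ(xᵢ − x̄)² = 619.0000 ⇒ m₂ = 154.75000
Σ(xᵢ − x̄)⁴ = 222465.2500 ⇒ m₄ = 55616.31250
m₂² = 23947.56250
β₂ = m₄/m₂² = 55616.31250 / 23947.56250 ≈ 2.322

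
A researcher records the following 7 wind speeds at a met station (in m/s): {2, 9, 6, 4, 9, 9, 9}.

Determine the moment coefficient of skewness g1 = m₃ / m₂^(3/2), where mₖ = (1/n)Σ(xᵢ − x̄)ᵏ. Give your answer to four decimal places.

-0.7235

x̄ = (2 + 9 + 6 + 4 + 9 + 9 + 9) / 7 = 6.8571
deviations (xᵢ − x̄): -4.8571, 2.1429, -0.8571, -2.8571, 2.1429, 2.1429, 2.1429
Σ(xᵢ − x̄)² = 50.8571 ⇒ m₂ = 50.8571/7 = 7.26531
Σ(xᵢ − x̄)³ = -99.1837 ⇒ m₃ = -99.1837/7 = -14.16910
m₂^(3/2) = 7.26531^(1.5) = 19.58307
g1 = m₃ / m₂^(3/2) = -14.16910 / 19.58307 ≈ -0.7235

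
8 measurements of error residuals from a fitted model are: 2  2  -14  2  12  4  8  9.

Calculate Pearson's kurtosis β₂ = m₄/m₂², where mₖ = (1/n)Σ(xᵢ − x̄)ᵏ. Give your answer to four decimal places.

x̄ = 3.1250
Σ(xᵢ − x̄)² = 434.8750 ⇒ m₂ = 54.35938
Σ(xᵢ − x̄)⁴ = 93970.2754 ⇒ m₄ = 11746.28442
m₂² = 2954.94165
β₂ = m₄/m₂² = 11746.28442 / 2954.94165 ≈ 3.9751

3.9751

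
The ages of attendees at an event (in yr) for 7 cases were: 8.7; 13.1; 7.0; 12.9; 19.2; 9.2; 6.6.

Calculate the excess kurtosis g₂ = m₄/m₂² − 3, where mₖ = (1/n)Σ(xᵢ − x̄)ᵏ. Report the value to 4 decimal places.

-0.3896

x̄ = 10.9571
Σ(xᵢ − x̄)² = 119.1371 ⇒ m₂ = 17.01959
Σ(xᵢ − x̄)⁴ = 5292.9258 ⇒ m₄ = 756.13226
m₂² = 289.66651
g₂ = m₄/m₂² − 3 = 2.61035 − 3 ≈ -0.3896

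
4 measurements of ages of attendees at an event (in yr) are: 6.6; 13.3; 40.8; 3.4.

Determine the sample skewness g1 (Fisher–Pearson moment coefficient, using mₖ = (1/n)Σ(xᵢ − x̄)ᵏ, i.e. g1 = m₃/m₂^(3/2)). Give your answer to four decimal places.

0.9625

x̄ = (6.6 + 13.3 + 40.8 + 3.4) / 4 = 16.0250
deviations (xᵢ − x̄): -9.4250, -2.7250, 24.7750, -12.6250
Σ(xᵢ − x̄)² = 869.4475 ⇒ m₂ = 869.4475/4 = 217.36187
Σ(xᵢ − x̄)³ = 12337.1404 ⇒ m₃ = 12337.1404/4 = 3084.28509
m₂^(3/2) = 217.36187^(1.5) = 3204.60907
g1 = m₃ / m₂^(3/2) = 3084.28509 / 3204.60907 ≈ 0.9625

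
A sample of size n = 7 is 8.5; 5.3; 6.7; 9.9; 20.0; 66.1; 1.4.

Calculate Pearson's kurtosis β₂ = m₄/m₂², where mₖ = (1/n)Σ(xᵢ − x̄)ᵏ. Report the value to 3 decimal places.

4.563

x̄ = 16.8429
Σ(xᵢ − x̄)² = 3028.6371 ⇒ m₂ = 432.66245
Σ(xᵢ − x̄)⁴ = 5979244.4403 ⇒ m₄ = 854177.77719
m₂² = 187196.79476
β₂ = m₄/m₂² = 854177.77719 / 187196.79476 ≈ 4.563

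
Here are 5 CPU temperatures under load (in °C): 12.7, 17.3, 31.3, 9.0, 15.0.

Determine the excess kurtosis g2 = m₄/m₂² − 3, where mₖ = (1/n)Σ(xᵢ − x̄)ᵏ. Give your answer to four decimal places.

-0.3015

x̄ = 17.0600
Σ(xᵢ − x̄)² = 291.0520 ⇒ m₂ = 58.21040
Σ(xᵢ − x̄)⁴ = 45718.4007 ⇒ m₄ = 9143.68015
m₂² = 3388.45067
g2 = m₄/m₂² − 3 = 2.69848 − 3 ≈ -0.3015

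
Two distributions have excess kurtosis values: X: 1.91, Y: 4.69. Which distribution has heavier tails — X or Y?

Higher excess kurtosis ⇒ heavier tails relative to the normal distribution.
1.91 vs 4.69: the larger is 4.69, so Y has heavier tails.

Y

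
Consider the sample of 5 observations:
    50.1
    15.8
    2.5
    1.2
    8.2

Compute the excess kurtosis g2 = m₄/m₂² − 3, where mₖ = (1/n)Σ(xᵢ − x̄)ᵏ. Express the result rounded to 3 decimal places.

x̄ = 15.5600
Σ(xᵢ − x̄)² = 1624.0120 ⇒ m₂ = 324.80240
Σ(xᵢ − x̄)⁴ = 1497825.3674 ⇒ m₄ = 299565.07348
m₂² = 105496.59905
g2 = m₄/m₂² − 3 = 2.83957 − 3 ≈ -0.160

-0.160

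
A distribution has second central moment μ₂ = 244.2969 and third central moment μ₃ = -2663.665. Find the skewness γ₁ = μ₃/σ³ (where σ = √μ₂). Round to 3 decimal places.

σ = √μ₂ = √244.2969 = 15.63000
σ³ = μ₂^(3/2) = 3818.36055
γ₁ = μ₃/σ³ = -2663.665 / 3818.36055 ≈ -0.698

-0.698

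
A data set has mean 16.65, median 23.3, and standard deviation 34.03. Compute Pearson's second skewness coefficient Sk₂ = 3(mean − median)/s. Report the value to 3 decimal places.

-0.586

Sk₂ = 3(16.65 − 23.3) / 34.03 = 3 × -6.6500 / 34.03
    = -19.9500 / 34.03 ≈ -0.586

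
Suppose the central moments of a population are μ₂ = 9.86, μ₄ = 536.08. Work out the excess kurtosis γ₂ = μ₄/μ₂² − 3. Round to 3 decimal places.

μ₂² = 9.86² = 97.21960
μ₄/μ₂² = 536.08 / 97.21960 = 5.51411
γ₂ = 5.51411 − 3 ≈ 2.514

2.514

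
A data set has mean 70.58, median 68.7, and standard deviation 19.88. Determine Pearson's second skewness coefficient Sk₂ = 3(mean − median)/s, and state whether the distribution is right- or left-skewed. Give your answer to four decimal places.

0.2837, right-skewed

Sk₂ = 3(70.58 − 68.7) / 19.88 = 3 × 1.8800 / 19.88
    = 5.6400 / 19.88 ≈ 0.2837
Sk₂ > 0 ⇒ mean > median ⇒ right-skewed (positive skew).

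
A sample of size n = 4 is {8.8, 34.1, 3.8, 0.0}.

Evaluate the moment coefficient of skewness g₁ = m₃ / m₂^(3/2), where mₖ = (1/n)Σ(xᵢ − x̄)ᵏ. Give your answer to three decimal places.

x̄ = (8.8 + 34.1 + 3.8 + 0.0) / 4 = 11.6750
deviations (xᵢ − x̄): -2.8750, 22.4250, -7.8750, -11.6750
Σ(xᵢ − x̄)² = 709.4675 ⇒ m₂ = 709.4675/4 = 177.36688
Σ(xᵢ − x̄)³ = 9173.5931 ⇒ m₃ = 9173.5931/4 = 2293.39828
m₂^(3/2) = 177.36688^(1.5) = 2362.15707
g₁ = m₃ / m₂^(3/2) = 2293.39828 / 2362.15707 ≈ 0.971

0.971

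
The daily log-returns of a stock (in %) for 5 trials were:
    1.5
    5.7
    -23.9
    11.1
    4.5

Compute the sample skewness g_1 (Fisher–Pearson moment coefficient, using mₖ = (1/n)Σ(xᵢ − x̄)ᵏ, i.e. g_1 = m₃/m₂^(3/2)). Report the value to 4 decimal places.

-1.2551

x̄ = (1.5 + 5.7 - 23.9 + 11.1 + 4.5) / 5 = -0.2200
deviations (xᵢ − x̄): 1.7200, 5.9200, -23.6800, 11.3200, 4.7200
Σ(xᵢ − x̄)² = 749.1680 ⇒ m₂ = 749.1680/5 = 149.83360
Σ(xᵢ − x̄)³ = -11510.0909 ⇒ m₃ = -11510.0909/5 = -2302.01818
m₂^(3/2) = 149.83360^(1.5) = 1834.06119
g_1 = m₃ / m₂^(3/2) = -2302.01818 / 1834.06119 ≈ -1.2551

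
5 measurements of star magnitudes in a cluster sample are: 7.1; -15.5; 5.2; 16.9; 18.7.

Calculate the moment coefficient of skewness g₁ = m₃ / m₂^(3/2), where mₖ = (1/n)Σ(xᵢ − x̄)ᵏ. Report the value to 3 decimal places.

-0.846

x̄ = (7.1 - 15.5 + 5.2 + 16.9 + 18.7) / 5 = 6.4800
deviations (xᵢ − x̄): 0.6200, -21.9800, -1.2800, 10.4200, 12.2200
Σ(xᵢ − x̄)² = 743.0480 ⇒ m₂ = 743.0480/5 = 148.60960
Σ(xᵢ − x̄)³ = -7664.6861 ⇒ m₃ = -7664.6861/5 = -1532.93722
m₂^(3/2) = 148.60960^(1.5) = 1811.63331
g₁ = m₃ / m₂^(3/2) = -1532.93722 / 1811.63331 ≈ -0.846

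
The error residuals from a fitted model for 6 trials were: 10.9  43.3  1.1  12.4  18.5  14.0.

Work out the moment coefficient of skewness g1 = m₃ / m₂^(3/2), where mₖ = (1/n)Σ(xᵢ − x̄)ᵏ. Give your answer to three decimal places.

1.119

x̄ = (10.9 + 43.3 + 1.1 + 12.4 + 18.5 + 14.0) / 6 = 16.7000
deviations (xᵢ − x̄): -5.8000, 26.6000, -15.6000, -4.3000, 1.8000, -2.7000
Σ(xᵢ − x̄)² = 1013.5800 ⇒ m₂ = 1013.5800/6 = 168.93000
Σ(xᵢ − x̄)³ = 14736.2100 ⇒ m₃ = 14736.2100/6 = 2456.03500
m₂^(3/2) = 168.93000^(1.5) = 2195.63514
g1 = m₃ / m₂^(3/2) = 2456.03500 / 2195.63514 ≈ 1.119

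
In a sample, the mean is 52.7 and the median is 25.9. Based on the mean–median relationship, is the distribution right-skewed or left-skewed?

mean − median = 52.7 − 25.9 = 26.8
mean > median ⇒ the longer tail is on the right ⇒ right-skewed (positively skewed).

right-skewed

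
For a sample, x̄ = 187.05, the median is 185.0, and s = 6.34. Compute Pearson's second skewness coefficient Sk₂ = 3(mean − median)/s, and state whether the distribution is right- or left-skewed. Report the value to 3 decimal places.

0.970, right-skewed

Sk₂ = 3(187.05 − 185.0) / 6.34 = 3 × 2.0500 / 6.34
    = 6.1500 / 6.34 ≈ 0.970
Sk₂ > 0 ⇒ mean > median ⇒ right-skewed (positive skew).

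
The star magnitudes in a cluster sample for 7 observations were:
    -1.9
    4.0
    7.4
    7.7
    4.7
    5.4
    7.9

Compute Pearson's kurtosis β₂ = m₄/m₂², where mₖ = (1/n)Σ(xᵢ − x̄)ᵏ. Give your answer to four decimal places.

x̄ = 5.0286
Σ(xᵢ − x̄)² = 70.3143 ⇒ m₂ = 10.04490
Σ(xᵢ − x̄)⁴ = 2456.1773 ⇒ m₄ = 350.88247
m₂² = 100.89998
β₂ = m₄/m₂² = 350.88247 / 100.89998 ≈ 3.4775

3.4775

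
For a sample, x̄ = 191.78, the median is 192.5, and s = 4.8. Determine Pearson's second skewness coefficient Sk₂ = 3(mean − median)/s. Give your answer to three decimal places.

Sk₂ = 3(191.78 − 192.5) / 4.8 = 3 × -0.7200 / 4.8
    = -2.1600 / 4.8 ≈ -0.450

-0.450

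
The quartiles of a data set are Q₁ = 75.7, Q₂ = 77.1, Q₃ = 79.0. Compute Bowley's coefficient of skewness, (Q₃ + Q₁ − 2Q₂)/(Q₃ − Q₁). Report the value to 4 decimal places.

numerator: Q₃ + Q₁ − 2Q₂ = 79.0 + 75.7 − 2×77.1 = 0.5000
denominator: Q₃ − Q₁ = 79.0 − 75.7 = 3.3000
Bowley skewness = 0.5000 / 3.3000 ≈ 0.1515

0.1515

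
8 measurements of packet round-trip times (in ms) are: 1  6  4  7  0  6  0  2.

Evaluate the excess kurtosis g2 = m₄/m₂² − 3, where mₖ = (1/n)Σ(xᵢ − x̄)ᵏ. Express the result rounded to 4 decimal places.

-1.6361

x̄ = 3.2500
Σ(xᵢ − x̄)² = 57.5000 ⇒ m₂ = 7.18750
Σ(xᵢ − x̄)⁴ = 563.6563 ⇒ m₄ = 70.45703
m₂² = 51.66016
g2 = m₄/m₂² − 3 = 1.36386 − 3 ≈ -1.6361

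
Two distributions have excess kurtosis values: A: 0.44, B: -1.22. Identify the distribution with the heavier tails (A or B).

A

Higher excess kurtosis ⇒ heavier tails relative to the normal distribution.
0.44 vs -1.22: the larger is 0.44, so A has heavier tails. (A is leptokurtic — heavier-than-normal tails; the other is platykurtic.)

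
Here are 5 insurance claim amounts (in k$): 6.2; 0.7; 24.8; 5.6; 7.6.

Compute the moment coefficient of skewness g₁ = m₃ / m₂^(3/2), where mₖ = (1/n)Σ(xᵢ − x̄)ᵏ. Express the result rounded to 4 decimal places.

x̄ = (6.2 + 0.7 + 24.8 + 5.6 + 7.6) / 5 = 8.9800
deviations (xᵢ − x̄): -2.7800, -8.2800, 15.8200, -3.3800, -1.3800
Σ(xᵢ − x̄)² = 339.8880 ⇒ m₂ = 339.8880/5 = 67.97760
Σ(xᵢ − x̄)³ = 3328.9183 ⇒ m₃ = 3328.9183/5 = 665.78366
m₂^(3/2) = 67.97760^(1.5) = 560.46532
g₁ = m₃ / m₂^(3/2) = 665.78366 / 560.46532 ≈ 1.1879

1.1879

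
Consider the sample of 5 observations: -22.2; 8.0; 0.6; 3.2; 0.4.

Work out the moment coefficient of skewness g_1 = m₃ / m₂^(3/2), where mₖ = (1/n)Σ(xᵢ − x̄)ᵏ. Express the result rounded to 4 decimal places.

x̄ = (-22.2 + 8.0 + 0.6 + 3.2 + 0.4) / 5 = -2.0000
deviations (xᵢ − x̄): -20.2000, 10.0000, 2.6000, 5.2000, 2.4000
Σ(xᵢ − x̄)² = 547.6000 ⇒ m₂ = 547.6000/5 = 109.52000
Σ(xᵢ − x̄)³ = -7070.4000 ⇒ m₃ = -7070.4000/5 = -1414.08000
m₂^(3/2) = 109.52000^(1.5) = 1146.14655
g_1 = m₃ / m₂^(3/2) = -1414.08000 / 1146.14655 ≈ -1.2338

-1.2338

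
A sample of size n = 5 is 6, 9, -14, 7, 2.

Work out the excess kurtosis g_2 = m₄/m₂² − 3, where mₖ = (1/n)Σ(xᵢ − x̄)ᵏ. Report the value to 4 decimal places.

-0.1258

x̄ = 2.0000
Σ(xᵢ − x̄)² = 346.0000 ⇒ m₂ = 69.20000
Σ(xᵢ − x̄)⁴ = 68818.0000 ⇒ m₄ = 13763.60000
m₂² = 4788.64000
g_2 = m₄/m₂² − 3 = 2.87422 − 3 ≈ -0.1258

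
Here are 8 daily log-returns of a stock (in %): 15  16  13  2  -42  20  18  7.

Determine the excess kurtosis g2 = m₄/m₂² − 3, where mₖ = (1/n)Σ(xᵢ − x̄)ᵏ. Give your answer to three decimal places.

x̄ = 6.1250
Σ(xᵢ − x̄)² = 2890.8750 ⇒ m₂ = 361.35938
Σ(xᵢ − x̄)⁴ = 5439113.5254 ⇒ m₄ = 679889.19067
m₂² = 130580.59790
g2 = m₄/m₂² − 3 = 5.20666 − 3 ≈ 2.207

2.207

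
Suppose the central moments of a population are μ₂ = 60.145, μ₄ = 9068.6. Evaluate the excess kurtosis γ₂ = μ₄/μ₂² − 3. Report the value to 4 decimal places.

μ₂² = 60.145² = 3617.42103
μ₄/μ₂² = 9068.6 / 3617.42103 = 2.50692
γ₂ = 2.50692 − 3 ≈ -0.4931

-0.4931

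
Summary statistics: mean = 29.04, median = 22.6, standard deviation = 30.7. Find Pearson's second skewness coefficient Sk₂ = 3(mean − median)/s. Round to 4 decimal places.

0.6293

Sk₂ = 3(29.04 − 22.6) / 30.7 = 3 × 6.4400 / 30.7
    = 19.3200 / 30.7 ≈ 0.6293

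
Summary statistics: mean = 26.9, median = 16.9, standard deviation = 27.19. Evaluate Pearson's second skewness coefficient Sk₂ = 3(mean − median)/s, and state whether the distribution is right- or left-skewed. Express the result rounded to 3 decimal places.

Sk₂ = 3(26.9 − 16.9) / 27.19 = 3 × 10.0000 / 27.19
    = 30.0000 / 27.19 ≈ 1.103
Sk₂ > 0 ⇒ mean > median ⇒ right-skewed (positive skew).

1.103, right-skewed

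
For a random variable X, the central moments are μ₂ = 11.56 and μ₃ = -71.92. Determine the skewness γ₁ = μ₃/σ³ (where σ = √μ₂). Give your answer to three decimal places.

σ = √μ₂ = √11.56 = 3.40000
σ³ = μ₂^(3/2) = 39.30400
γ₁ = μ₃/σ³ = -71.92 / 39.30400 ≈ -1.830

-1.830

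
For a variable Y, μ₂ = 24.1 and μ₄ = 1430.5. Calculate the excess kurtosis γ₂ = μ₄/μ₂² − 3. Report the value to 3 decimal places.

-0.537

μ₂² = 24.1² = 580.81000
μ₄/μ₂² = 1430.5 / 580.81000 = 2.46294
γ₂ = 2.46294 − 3 ≈ -0.537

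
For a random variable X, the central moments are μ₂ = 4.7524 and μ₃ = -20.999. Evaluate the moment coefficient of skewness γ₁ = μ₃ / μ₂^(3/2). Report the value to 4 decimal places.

σ = √μ₂ = √4.7524 = 2.18000
σ³ = μ₂^(3/2) = 10.36023
γ₁ = μ₃/σ³ = -20.999 / 10.36023 ≈ -2.0269

-2.0269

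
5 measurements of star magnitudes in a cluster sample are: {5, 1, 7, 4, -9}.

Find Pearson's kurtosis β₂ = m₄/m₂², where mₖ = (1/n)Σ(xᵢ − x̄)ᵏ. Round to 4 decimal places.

2.6913

x̄ = 1.6000
Σ(xᵢ − x̄)² = 159.2000 ⇒ m₂ = 31.84000
Σ(xᵢ − x̄)⁴ = 13642.0160 ⇒ m₄ = 2728.40320
m₂² = 1013.78560
β₂ = m₄/m₂² = 2728.40320 / 1013.78560 ≈ 2.6913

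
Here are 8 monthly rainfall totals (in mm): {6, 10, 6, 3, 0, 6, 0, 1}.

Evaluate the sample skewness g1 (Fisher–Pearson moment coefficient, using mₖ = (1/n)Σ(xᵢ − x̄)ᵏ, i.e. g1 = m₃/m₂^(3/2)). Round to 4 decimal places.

0.2783

x̄ = (6 + 10 + 6 + 3 + 0 + 6 + 0 + 1) / 8 = 4.0000
deviations (xᵢ − x̄): 2.0000, 6.0000, 2.0000, -1.0000, -4.0000, 2.0000, -4.0000, -3.0000
Σ(xᵢ − x̄)² = 90.0000 ⇒ m₂ = 90.0000/8 = 11.25000
Σ(xᵢ − x̄)³ = 84.0000 ⇒ m₃ = 84.0000/8 = 10.50000
m₂^(3/2) = 11.25000^(1.5) = 37.73365
g1 = m₃ / m₂^(3/2) = 10.50000 / 37.73365 ≈ 0.2783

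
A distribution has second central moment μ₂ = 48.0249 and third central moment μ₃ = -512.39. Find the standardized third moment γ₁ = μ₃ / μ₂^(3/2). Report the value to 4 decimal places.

-1.5396

σ = √μ₂ = √48.0249 = 6.93000
σ³ = μ₂^(3/2) = 332.81256
γ₁ = μ₃/σ³ = -512.39 / 332.81256 ≈ -1.5396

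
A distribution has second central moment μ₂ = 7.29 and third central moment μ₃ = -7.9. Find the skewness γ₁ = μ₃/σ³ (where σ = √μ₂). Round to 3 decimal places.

σ = √μ₂ = √7.29 = 2.70000
σ³ = μ₂^(3/2) = 19.68300
γ₁ = μ₃/σ³ = -7.9 / 19.68300 ≈ -0.401

-0.401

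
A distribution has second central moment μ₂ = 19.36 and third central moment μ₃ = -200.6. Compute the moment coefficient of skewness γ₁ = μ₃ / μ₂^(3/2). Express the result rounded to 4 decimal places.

σ = √μ₂ = √19.36 = 4.40000
σ³ = μ₂^(3/2) = 85.18400
γ₁ = μ₃/σ³ = -200.6 / 85.18400 ≈ -2.3549

-2.3549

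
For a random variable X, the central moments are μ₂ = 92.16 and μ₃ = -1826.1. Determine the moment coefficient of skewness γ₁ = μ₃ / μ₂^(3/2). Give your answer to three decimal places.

-2.064

σ = √μ₂ = √92.16 = 9.60000
σ³ = μ₂^(3/2) = 884.73600
γ₁ = μ₃/σ³ = -1826.1 / 884.73600 ≈ -2.064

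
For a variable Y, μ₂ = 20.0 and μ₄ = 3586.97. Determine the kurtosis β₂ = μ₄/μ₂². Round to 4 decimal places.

μ₂² = 20.0² = 400.00000
μ₄/μ₂² = 3586.97 / 400.00000 = 8.96742
β₂ ≈ 8.9674

8.9674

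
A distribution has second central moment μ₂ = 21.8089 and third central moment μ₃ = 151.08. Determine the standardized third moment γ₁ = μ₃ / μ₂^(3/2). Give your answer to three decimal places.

1.483

σ = √μ₂ = √21.8089 = 4.67000
σ³ = μ₂^(3/2) = 101.84756
γ₁ = μ₃/σ³ = 151.08 / 101.84756 ≈ 1.483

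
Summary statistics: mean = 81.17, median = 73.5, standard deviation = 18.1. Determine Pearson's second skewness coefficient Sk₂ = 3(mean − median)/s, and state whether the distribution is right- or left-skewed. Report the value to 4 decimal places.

1.2713, right-skewed

Sk₂ = 3(81.17 − 73.5) / 18.1 = 3 × 7.6700 / 18.1
    = 23.0100 / 18.1 ≈ 1.2713
Sk₂ > 0 ⇒ mean > median ⇒ right-skewed (positive skew).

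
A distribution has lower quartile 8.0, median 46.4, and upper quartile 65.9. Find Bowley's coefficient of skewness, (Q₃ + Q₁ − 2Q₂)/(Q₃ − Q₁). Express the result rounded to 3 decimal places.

-0.326

numerator: Q₃ + Q₁ − 2Q₂ = 65.9 + 8.0 − 2×46.4 = -18.9000
denominator: Q₃ − Q₁ = 65.9 − 8.0 = 57.9000
Bowley skewness = -18.9000 / 57.9000 ≈ -0.326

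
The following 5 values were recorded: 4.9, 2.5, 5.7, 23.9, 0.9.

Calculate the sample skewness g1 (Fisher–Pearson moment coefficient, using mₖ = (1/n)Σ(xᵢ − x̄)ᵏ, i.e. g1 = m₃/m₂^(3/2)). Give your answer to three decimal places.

1.343

x̄ = (4.9 + 2.5 + 5.7 + 23.9 + 0.9) / 5 = 7.5800
deviations (xᵢ − x̄): -2.6800, -5.0800, -1.8800, 16.3200, -6.6800
Σ(xᵢ − x̄)² = 347.4880 ⇒ m₂ = 347.4880/5 = 69.49760
Σ(xᵢ − x̄)³ = 3891.6403 ⇒ m₃ = 3891.6403/5 = 778.32806
m₂^(3/2) = 69.49760^(1.5) = 579.36828
g1 = m₃ / m₂^(3/2) = 778.32806 / 579.36828 ≈ 1.343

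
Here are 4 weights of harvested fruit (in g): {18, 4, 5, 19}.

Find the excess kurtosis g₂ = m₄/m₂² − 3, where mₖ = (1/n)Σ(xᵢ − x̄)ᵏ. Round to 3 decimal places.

-1.980

x̄ = 11.5000
Σ(xᵢ − x̄)² = 197.0000 ⇒ m₂ = 49.25000
Σ(xᵢ − x̄)⁴ = 9898.2500 ⇒ m₄ = 2474.56250
m₂² = 2425.56250
g₂ = m₄/m₂² − 3 = 1.02020 − 3 ≈ -1.980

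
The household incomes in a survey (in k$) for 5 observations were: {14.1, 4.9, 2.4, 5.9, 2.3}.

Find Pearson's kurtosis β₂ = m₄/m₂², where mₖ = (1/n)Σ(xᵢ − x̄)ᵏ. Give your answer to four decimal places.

x̄ = 5.9200
Σ(xᵢ − x̄)² = 93.4480 ⇒ m₂ = 18.68960
Σ(xᵢ − x̄)⁴ = 4803.5990 ⇒ m₄ = 960.71980
m₂² = 349.30115
β₂ = m₄/m₂² = 960.71980 / 349.30115 ≈ 2.7504

2.7504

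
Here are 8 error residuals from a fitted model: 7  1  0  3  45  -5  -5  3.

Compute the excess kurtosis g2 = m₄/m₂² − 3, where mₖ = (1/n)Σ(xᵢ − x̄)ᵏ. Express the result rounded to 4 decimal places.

x̄ = 6.1250
Σ(xᵢ − x̄)² = 1842.8750 ⇒ m₂ = 230.35938
Σ(xᵢ − x̄)⁴ = 2316848.2754 ⇒ m₄ = 289606.03442
m₂² = 53065.44165
g2 = m₄/m₂² − 3 = 5.45753 − 3 ≈ 2.4575

2.4575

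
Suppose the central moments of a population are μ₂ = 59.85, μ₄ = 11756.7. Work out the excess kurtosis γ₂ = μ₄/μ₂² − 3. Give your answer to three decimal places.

0.282

μ₂² = 59.85² = 3582.02250
μ₄/μ₂² = 11756.7 / 3582.02250 = 3.28214
γ₂ = 3.28214 − 3 ≈ 0.282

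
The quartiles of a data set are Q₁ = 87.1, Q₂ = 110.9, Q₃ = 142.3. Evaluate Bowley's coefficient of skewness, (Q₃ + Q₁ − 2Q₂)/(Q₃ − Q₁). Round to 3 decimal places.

numerator: Q₃ + Q₁ − 2Q₂ = 142.3 + 87.1 − 2×110.9 = 7.6000
denominator: Q₃ − Q₁ = 142.3 − 87.1 = 55.2000
Bowley skewness = 7.6000 / 55.2000 ≈ 0.138

0.138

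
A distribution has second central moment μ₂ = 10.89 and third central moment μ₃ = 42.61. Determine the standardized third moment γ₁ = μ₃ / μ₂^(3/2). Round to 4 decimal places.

1.1857

σ = √μ₂ = √10.89 = 3.30000
σ³ = μ₂^(3/2) = 35.93700
γ₁ = μ₃/σ³ = 42.61 / 35.93700 ≈ 1.1857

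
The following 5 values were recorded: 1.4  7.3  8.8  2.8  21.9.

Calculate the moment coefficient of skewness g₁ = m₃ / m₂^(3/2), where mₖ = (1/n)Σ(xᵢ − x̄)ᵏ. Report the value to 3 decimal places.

0.995

x̄ = (1.4 + 7.3 + 8.8 + 2.8 + 21.9) / 5 = 8.4400
deviations (xᵢ − x̄): -7.0400, -1.1400, 0.3600, -5.6400, 13.4600
Σ(xᵢ − x̄)² = 263.9720 ⇒ m₂ = 263.9720/5 = 52.79440
Σ(xᵢ − x̄)³ = 1908.8150 ⇒ m₃ = 1908.8150/5 = 381.76301
m₂^(3/2) = 52.79440^(1.5) = 383.60282
g₁ = m₃ / m₂^(3/2) = 381.76301 / 383.60282 ≈ 0.995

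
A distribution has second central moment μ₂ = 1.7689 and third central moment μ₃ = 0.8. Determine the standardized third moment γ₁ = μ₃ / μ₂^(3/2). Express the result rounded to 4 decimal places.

0.3400

σ = √μ₂ = √1.7689 = 1.33000
σ³ = μ₂^(3/2) = 2.35264
γ₁ = μ₃/σ³ = 0.8 / 2.35264 ≈ 0.3400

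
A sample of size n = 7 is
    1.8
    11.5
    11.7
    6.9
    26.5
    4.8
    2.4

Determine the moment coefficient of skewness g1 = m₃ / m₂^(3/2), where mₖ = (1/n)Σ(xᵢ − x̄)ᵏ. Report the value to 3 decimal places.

1.209

x̄ = (1.8 + 11.5 + 11.7 + 6.9 + 26.5 + 4.8 + 2.4) / 7 = 9.3714
deviations (xᵢ − x̄): -7.5714, 2.1286, 2.3286, -2.4714, 17.1286, -4.5714, -6.9714
Σ(xᵢ − x̄)² = 436.2743 ⇒ m₂ = 436.2743/7 = 62.32490
Σ(xᵢ − x̄)³ = 4164.0971 ⇒ m₃ = 4164.0971/7 = 594.87101
m₂^(3/2) = 62.32490^(1.5) = 492.03088
g1 = m₃ / m₂^(3/2) = 594.87101 / 492.03088 ≈ 1.209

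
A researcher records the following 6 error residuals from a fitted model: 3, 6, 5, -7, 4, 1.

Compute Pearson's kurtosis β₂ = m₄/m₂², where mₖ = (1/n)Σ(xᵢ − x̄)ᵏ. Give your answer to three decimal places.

3.308

x̄ = 2.0000
Σ(xᵢ − x̄)² = 112.0000 ⇒ m₂ = 18.66667
Σ(xᵢ − x̄)⁴ = 6916.0000 ⇒ m₄ = 1152.66667
m₂² = 348.44444
β₂ = m₄/m₂² = 1152.66667 / 348.44444 ≈ 3.308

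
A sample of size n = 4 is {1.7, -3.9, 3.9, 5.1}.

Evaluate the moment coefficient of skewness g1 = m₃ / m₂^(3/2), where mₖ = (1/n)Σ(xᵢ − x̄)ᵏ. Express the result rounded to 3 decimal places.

-0.761

x̄ = (1.7 - 3.9 + 3.9 + 5.1) / 4 = 1.7000
deviations (xᵢ − x̄): 0.0000, -5.6000, 2.2000, 3.4000
Σ(xᵢ − x̄)² = 47.7600 ⇒ m₂ = 47.7600/4 = 11.94000
Σ(xᵢ − x̄)³ = -125.6640 ⇒ m₃ = -125.6640/4 = -31.41600
m₂^(3/2) = 11.94000^(1.5) = 41.25784
g1 = m₃ / m₂^(3/2) = -31.41600 / 41.25784 ≈ -0.761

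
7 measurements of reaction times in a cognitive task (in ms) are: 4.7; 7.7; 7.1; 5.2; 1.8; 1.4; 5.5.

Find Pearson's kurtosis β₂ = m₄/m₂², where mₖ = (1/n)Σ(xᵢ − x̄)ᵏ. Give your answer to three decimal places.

1.783

x̄ = 4.7714
Σ(xᵢ − x̄)² = 34.9143 ⇒ m₂ = 4.98776
Σ(xᵢ − x̄)⁴ = 310.4293 ⇒ m₄ = 44.34704
m₂² = 24.87770
β₂ = m₄/m₂² = 44.34704 / 24.87770 ≈ 1.783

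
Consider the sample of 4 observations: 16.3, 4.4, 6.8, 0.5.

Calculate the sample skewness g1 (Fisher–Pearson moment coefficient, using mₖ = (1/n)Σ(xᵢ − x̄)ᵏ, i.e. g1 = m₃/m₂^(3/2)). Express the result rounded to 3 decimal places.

x̄ = (16.3 + 4.4 + 6.8 + 0.5) / 4 = 7.0000
deviations (xᵢ − x̄): 9.3000, -2.6000, -0.2000, -6.5000
Σ(xᵢ − x̄)² = 135.5400 ⇒ m₂ = 135.5400/4 = 33.88500
Σ(xᵢ − x̄)³ = 512.1480 ⇒ m₃ = 512.1480/4 = 128.03700
m₂^(3/2) = 33.88500^(1.5) = 197.24738
g1 = m₃ / m₂^(3/2) = 128.03700 / 197.24738 ≈ 0.649

0.649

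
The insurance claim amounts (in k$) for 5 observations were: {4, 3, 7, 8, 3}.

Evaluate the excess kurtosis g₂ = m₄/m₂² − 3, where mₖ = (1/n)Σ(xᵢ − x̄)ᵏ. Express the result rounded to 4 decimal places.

x̄ = 5.0000
Σ(xᵢ − x̄)² = 22.0000 ⇒ m₂ = 4.40000
Σ(xᵢ − x̄)⁴ = 130.0000 ⇒ m₄ = 26.00000
m₂² = 19.36000
g₂ = m₄/m₂² − 3 = 1.34298 − 3 ≈ -1.6570

-1.6570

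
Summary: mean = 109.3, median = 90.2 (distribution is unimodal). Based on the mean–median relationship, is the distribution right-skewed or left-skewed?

right-skewed

mean − median = 109.3 − 90.2 = 19.1
mean > median ⇒ the longer tail is on the right ⇒ right-skewed (positively skewed).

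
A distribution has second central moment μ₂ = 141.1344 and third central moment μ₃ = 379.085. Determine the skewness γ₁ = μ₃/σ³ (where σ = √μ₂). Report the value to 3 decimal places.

σ = √μ₂ = √141.1344 = 11.88000
σ³ = μ₂^(3/2) = 1676.67667
γ₁ = μ₃/σ³ = 379.085 / 1676.67667 ≈ 0.226

0.226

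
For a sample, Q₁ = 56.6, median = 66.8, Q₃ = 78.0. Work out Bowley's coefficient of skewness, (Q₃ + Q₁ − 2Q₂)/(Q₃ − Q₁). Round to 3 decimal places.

0.047

numerator: Q₃ + Q₁ − 2Q₂ = 78.0 + 56.6 − 2×66.8 = 1.0000
denominator: Q₃ − Q₁ = 78.0 − 56.6 = 21.4000
Bowley skewness = 1.0000 / 21.4000 ≈ 0.047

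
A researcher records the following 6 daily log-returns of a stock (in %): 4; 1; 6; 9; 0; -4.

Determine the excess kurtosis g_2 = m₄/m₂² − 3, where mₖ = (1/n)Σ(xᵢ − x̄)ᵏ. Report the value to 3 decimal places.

-1.037

x̄ = 2.6667
Σ(xᵢ − x̄)² = 107.3333 ⇒ m₂ = 17.88889
Σ(xᵢ − x̄)⁴ = 3769.1111 ⇒ m₄ = 628.18519
m₂² = 320.01235
g_2 = m₄/m₂² − 3 = 1.96300 − 3 ≈ -1.037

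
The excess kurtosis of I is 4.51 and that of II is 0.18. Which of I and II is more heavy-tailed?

Higher excess kurtosis ⇒ heavier tails relative to the normal distribution.
4.51 vs 0.18: the larger is 4.51, so I has heavier tails.

I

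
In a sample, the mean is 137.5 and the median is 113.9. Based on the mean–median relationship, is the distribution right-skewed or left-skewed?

right-skewed

mean − median = 137.5 − 113.9 = 23.6
mean > median ⇒ the longer tail is on the right ⇒ right-skewed (positively skewed).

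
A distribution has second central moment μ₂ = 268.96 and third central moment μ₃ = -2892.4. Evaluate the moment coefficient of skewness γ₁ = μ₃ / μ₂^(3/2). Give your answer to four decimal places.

σ = √μ₂ = √268.96 = 16.40000
σ³ = μ₂^(3/2) = 4410.94400
γ₁ = μ₃/σ³ = -2892.4 / 4410.94400 ≈ -0.6557

-0.6557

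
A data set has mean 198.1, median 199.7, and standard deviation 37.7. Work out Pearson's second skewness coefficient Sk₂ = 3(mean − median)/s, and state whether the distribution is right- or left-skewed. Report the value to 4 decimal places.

Sk₂ = 3(198.1 − 199.7) / 37.7 = 3 × -1.6000 / 37.7
    = -4.8000 / 37.7 ≈ -0.1273
Sk₂ < 0 ⇒ mean < median ⇒ left-skewed (negative skew).

-0.1273, left-skewed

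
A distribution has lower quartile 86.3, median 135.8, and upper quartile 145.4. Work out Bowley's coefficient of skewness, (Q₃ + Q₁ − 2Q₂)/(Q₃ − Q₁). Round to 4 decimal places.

-0.6751

numerator: Q₃ + Q₁ − 2Q₂ = 145.4 + 86.3 − 2×135.8 = -39.9000
denominator: Q₃ − Q₁ = 145.4 − 86.3 = 59.1000
Bowley skewness = -39.9000 / 59.1000 ≈ -0.6751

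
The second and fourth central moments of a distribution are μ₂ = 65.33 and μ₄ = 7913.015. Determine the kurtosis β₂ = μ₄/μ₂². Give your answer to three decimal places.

μ₂² = 65.33² = 4268.00890
μ₄/μ₂² = 7913.015 / 4268.00890 = 1.85403
β₂ ≈ 1.854

1.854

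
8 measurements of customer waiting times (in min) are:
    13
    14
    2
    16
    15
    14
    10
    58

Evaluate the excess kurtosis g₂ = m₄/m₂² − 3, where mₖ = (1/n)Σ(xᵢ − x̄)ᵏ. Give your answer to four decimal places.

2.4384

x̄ = 17.7500
Σ(xᵢ − x̄)² = 1989.5000 ⇒ m₂ = 248.68750
Σ(xᵢ − x̄)⁴ = 2690716.1563 ⇒ m₄ = 336339.51953
m₂² = 61845.47266
g₂ = m₄/m₂² − 3 = 5.43839 − 3 ≈ 2.4384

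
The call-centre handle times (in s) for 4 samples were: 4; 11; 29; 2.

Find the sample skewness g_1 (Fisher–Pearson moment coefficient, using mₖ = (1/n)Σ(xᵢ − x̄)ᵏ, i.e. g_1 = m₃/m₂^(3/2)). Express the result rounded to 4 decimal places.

0.8463

x̄ = (4 + 11 + 29 + 2) / 4 = 11.5000
deviations (xᵢ − x̄): -7.5000, -0.5000, 17.5000, -9.5000
Σ(xᵢ − x̄)² = 453.0000 ⇒ m₂ = 453.0000/4 = 113.25000
Σ(xᵢ − x̄)³ = 4080.0000 ⇒ m₃ = 4080.0000/4 = 1020.00000
m₂^(3/2) = 113.25000^(1.5) = 1205.19499
g_1 = m₃ / m₂^(3/2) = 1020.00000 / 1205.19499 ≈ 0.8463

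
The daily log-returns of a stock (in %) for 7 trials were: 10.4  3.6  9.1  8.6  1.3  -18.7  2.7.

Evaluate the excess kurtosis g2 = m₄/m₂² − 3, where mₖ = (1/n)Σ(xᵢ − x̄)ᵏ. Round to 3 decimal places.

1.084

x̄ = 2.4286
Σ(xᵢ − x̄)² = 595.2743 ⇒ m₂ = 85.03918
Σ(xᵢ − x̄)⁴ = 206760.5702 ⇒ m₄ = 29537.22432
m₂² = 7231.66276
g2 = m₄/m₂² − 3 = 4.08443 − 3 ≈ 1.084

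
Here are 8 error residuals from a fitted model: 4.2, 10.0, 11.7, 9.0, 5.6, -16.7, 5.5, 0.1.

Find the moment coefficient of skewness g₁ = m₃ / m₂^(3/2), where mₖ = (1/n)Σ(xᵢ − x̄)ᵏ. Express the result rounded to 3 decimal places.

x̄ = (4.2 + 10.0 + 11.7 + 9.0 + 5.6 - 16.7 + 5.5 + 0.1) / 8 = 3.6750
deviations (xᵢ − x̄): 0.5250, 6.3250, 8.0250, 5.3250, 1.9250, -20.3750, 1.8250, -3.5750
Σ(xᵢ − x̄)² = 567.9950 ⇒ m₂ = 567.9950/8 = 70.99938
Σ(xᵢ − x̄)³ = -7569.9803 ⇒ m₃ = -7569.9803/8 = -946.24753
m₂^(3/2) = 70.99938^(1.5) = 598.24873
g₁ = m₃ / m₂^(3/2) = -946.24753 / 598.24873 ≈ -1.582

-1.582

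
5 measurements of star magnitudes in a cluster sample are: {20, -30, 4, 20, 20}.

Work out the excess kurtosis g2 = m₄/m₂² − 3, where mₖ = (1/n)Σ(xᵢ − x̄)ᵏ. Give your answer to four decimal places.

-0.2905

x̄ = 6.8000
Σ(xᵢ − x̄)² = 1884.8000 ⇒ m₂ = 376.96000
Σ(xᵢ − x̄)⁴ = 1925106.1760 ⇒ m₄ = 385021.23520
m₂² = 142098.84160
g2 = m₄/m₂² − 3 = 2.70953 − 3 ≈ -0.2905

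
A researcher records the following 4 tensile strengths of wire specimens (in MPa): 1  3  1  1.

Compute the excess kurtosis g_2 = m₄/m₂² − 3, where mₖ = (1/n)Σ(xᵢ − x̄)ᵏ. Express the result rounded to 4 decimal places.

-0.6667

x̄ = 1.5000
Σ(xᵢ − x̄)² = 3.0000 ⇒ m₂ = 0.75000
Σ(xᵢ − x̄)⁴ = 5.2500 ⇒ m₄ = 1.31250
m₂² = 0.56250
g_2 = m₄/m₂² − 3 = 2.33333 − 3 ≈ -0.6667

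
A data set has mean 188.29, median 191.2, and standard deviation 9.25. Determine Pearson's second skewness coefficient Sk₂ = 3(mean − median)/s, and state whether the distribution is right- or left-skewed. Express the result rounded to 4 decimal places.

-0.9438, left-skewed

Sk₂ = 3(188.29 − 191.2) / 9.25 = 3 × -2.9100 / 9.25
    = -8.7300 / 9.25 ≈ -0.9438
Sk₂ < 0 ⇒ mean < median ⇒ left-skewed (negative skew).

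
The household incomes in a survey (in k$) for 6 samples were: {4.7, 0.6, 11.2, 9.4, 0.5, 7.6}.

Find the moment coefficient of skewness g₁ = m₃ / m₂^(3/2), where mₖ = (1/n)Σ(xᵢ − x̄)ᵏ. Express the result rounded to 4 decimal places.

x̄ = (4.7 + 0.6 + 11.2 + 9.4 + 0.5 + 7.6) / 6 = 5.6667
deviations (xᵢ − x̄): -0.9667, -5.0667, 5.5333, 3.7333, -5.1667, 1.9333
Σ(xᵢ − x̄)² = 101.5933 ⇒ m₂ = 101.5933/6 = 16.93222
Σ(xᵢ − x̄)³ = -40.2124 ⇒ m₃ = -40.2124/6 = -6.70207
m₂^(3/2) = 16.93222^(1.5) = 69.67403
g₁ = m₃ / m₂^(3/2) = -6.70207 / 69.67403 ≈ -0.0962

-0.0962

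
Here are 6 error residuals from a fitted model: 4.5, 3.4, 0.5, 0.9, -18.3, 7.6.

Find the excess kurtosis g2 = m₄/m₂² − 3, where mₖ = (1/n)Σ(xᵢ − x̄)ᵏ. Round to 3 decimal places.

0.683

x̄ = -0.2333
Σ(xᵢ − x̄)² = 425.1933 ⇒ m₂ = 70.86556
Σ(xᵢ − x̄)⁴ = 110983.2148 ⇒ m₄ = 18497.20246
m₂² = 5021.92696
g2 = m₄/m₂² − 3 = 3.68329 − 3 ≈ 0.683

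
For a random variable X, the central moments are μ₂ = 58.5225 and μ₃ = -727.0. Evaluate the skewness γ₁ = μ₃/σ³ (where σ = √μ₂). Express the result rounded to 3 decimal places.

-1.624

σ = √μ₂ = √58.5225 = 7.65000
σ³ = μ₂^(3/2) = 447.69713
γ₁ = μ₃/σ³ = -727.0 / 447.69713 ≈ -1.624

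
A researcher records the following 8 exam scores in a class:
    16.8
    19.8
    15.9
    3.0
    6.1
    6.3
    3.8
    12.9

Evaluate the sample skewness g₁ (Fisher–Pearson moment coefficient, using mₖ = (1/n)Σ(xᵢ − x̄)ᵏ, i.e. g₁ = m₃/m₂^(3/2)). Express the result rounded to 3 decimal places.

x̄ = (16.8 + 19.8 + 15.9 + 3.0 + 6.1 + 6.3 + 3.8 + 12.9) / 8 = 10.5750
deviations (xᵢ − x̄): 6.2250, 9.2250, 5.3250, -7.5750, -4.4750, -4.2750, -6.7750, 2.3250
Σ(xᵢ − x̄)² = 299.1950 ⇒ m₂ = 299.1950/8 = 37.39938
Σ(xᵢ − x̄)³ = 276.4598 ⇒ m₃ = 276.4598/8 = 34.55747
m₂^(3/2) = 37.39938^(1.5) = 228.71598
g₁ = m₃ / m₂^(3/2) = 34.55747 / 228.71598 ≈ 0.151

0.151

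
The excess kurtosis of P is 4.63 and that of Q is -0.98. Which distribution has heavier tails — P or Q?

P

Higher excess kurtosis ⇒ heavier tails relative to the normal distribution.
4.63 vs -0.98: the larger is 4.63, so P has heavier tails. (P is leptokurtic — heavier-than-normal tails; the other is platykurtic.)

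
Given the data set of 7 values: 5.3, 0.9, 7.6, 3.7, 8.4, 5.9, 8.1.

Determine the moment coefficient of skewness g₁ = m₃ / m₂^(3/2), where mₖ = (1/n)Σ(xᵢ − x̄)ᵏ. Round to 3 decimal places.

x̄ = (5.3 + 0.9 + 7.6 + 3.7 + 8.4 + 5.9 + 8.1) / 7 = 5.7000
deviations (xᵢ − x̄): -0.4000, -4.8000, 1.9000, -2.0000, 2.7000, 0.2000, 2.4000
Σ(xᵢ − x̄)² = 43.9000 ⇒ m₂ = 43.9000/7 = 6.27143
Σ(xᵢ − x̄)³ = -78.2820 ⇒ m₃ = -78.2820/7 = -11.18314
m₂^(3/2) = 6.27143^(1.5) = 15.70543
g₁ = m₃ / m₂^(3/2) = -11.18314 / 15.70543 ≈ -0.712

-0.712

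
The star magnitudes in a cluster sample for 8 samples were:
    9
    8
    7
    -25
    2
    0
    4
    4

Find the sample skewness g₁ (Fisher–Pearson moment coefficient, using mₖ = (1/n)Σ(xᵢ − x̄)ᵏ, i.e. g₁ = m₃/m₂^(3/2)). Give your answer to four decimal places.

x̄ = (9 + 8 + 7 - 25 + 2 + 0 + 4 + 4) / 8 = 1.1250
deviations (xᵢ − x̄): 7.8750, 6.8750, 5.8750, -26.1250, 0.8750, -1.1250, 2.8750, 2.8750
Σ(xᵢ − x̄)² = 844.8750 ⇒ m₂ = 844.8750/8 = 105.60938
Σ(xᵢ − x̄)³ = -16767.8438 ⇒ m₃ = -16767.8438/8 = -2095.98047
m₂^(3/2) = 105.60938^(1.5) = 1085.30976
g₁ = m₃ / m₂^(3/2) = -2095.98047 / 1085.30976 ≈ -1.9312

-1.9312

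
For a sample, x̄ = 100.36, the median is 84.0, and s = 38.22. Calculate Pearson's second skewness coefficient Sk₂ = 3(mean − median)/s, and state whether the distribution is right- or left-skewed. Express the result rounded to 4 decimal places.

1.2841, right-skewed

Sk₂ = 3(100.36 − 84.0) / 38.22 = 3 × 16.3600 / 38.22
    = 49.0800 / 38.22 ≈ 1.2841
Sk₂ > 0 ⇒ mean > median ⇒ right-skewed (positive skew).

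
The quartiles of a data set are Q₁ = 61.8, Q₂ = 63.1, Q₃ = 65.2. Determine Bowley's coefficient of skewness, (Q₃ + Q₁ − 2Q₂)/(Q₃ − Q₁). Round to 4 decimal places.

numerator: Q₃ + Q₁ − 2Q₂ = 65.2 + 61.8 − 2×63.1 = 0.8000
denominator: Q₃ − Q₁ = 65.2 − 61.8 = 3.4000
Bowley skewness = 0.8000 / 3.4000 ≈ 0.2353

0.2353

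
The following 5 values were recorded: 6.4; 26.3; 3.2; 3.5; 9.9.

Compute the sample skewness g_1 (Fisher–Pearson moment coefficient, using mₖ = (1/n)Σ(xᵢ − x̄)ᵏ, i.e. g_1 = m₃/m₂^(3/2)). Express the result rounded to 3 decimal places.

1.224

x̄ = (6.4 + 26.3 + 3.2 + 3.5 + 9.9) / 5 = 9.8600
deviations (xᵢ − x̄): -3.4600, 16.4400, -6.6600, -6.3600, 0.0400
Σ(xᵢ − x̄)² = 367.0520 ⇒ m₂ = 367.0520/5 = 73.41040
Σ(xᵢ − x̄)³ = 3849.2086 ⇒ m₃ = 3849.2086/5 = 769.84171
m₂^(3/2) = 73.41040^(1.5) = 628.97935
g_1 = m₃ / m₂^(3/2) = 769.84171 / 628.97935 ≈ 1.224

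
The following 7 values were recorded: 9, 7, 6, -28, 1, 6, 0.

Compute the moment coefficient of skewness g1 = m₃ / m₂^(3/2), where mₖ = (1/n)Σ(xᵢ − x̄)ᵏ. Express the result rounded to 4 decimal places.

x̄ = (9 + 7 + 6 - 28 + 1 + 6 + 0) / 7 = 0.1429
deviations (xᵢ − x̄): 8.8571, 6.8571, 5.8571, -28.1429, 0.8571, 5.8571, -0.1429
Σ(xᵢ − x̄)² = 986.8571 ⇒ m₂ = 986.8571/7 = 140.97959
Σ(xᵢ − x̄)³ = -20869.9592 ⇒ m₃ = -20869.9592/7 = -2981.42274
m₂^(3/2) = 140.97959^(1.5) = 1673.91875
g1 = m₃ / m₂^(3/2) = -2981.42274 / 1673.91875 ≈ -1.7811

-1.7811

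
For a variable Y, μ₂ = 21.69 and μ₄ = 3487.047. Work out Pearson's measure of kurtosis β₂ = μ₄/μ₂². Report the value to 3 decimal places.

7.412

μ₂² = 21.69² = 470.45610
μ₄/μ₂² = 3487.047 / 470.45610 = 7.41206
β₂ ≈ 7.412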